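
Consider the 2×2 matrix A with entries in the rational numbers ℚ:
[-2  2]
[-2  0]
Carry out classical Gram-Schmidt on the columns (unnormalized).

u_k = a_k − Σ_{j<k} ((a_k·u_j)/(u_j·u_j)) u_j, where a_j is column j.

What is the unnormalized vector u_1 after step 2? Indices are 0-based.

u_1 = (1, -1)

Step 1: u_0 = a_0 = (-2, -2).
Step 2: u_1 = a_1 − (-1/2)·u_0 = (1, -1).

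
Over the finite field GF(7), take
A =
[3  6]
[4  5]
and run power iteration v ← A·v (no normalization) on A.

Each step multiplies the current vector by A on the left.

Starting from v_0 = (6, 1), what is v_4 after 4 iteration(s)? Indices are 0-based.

v_0 = (6, 1).
v_1 = A·v_0 = (3, 1).
v_2 = A·v_1 = (1, 3).
v_3 = A·v_2 = (0, 5).
v_4 = A·v_3 = (2, 4).

v_4 = (2, 4)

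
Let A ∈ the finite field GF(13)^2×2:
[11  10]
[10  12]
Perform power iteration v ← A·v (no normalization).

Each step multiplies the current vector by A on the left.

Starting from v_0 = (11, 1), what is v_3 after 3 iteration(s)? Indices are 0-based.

v_0 = (11, 1).
v_1 = A·v_0 = (1, 5).
v_2 = A·v_1 = (9, 5).
v_3 = A·v_2 = (6, 7).

v_3 = (6, 7)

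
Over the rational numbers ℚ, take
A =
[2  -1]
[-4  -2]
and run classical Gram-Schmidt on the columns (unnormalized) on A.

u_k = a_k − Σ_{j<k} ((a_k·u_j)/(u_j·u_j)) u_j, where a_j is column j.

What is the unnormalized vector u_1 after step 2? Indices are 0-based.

u_1 = (-8/5, -4/5)

Step 1: u_0 = a_0 = (2, -4).
Step 2: u_1 = a_1 − (3/10)·u_0 = (-8/5, -4/5).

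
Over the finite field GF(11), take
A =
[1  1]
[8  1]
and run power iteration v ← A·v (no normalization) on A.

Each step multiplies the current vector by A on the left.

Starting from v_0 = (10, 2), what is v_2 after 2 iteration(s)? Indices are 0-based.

v_0 = (10, 2).
v_1 = A·v_0 = (1, 5).
v_2 = A·v_1 = (6, 2).

v_2 = (6, 2)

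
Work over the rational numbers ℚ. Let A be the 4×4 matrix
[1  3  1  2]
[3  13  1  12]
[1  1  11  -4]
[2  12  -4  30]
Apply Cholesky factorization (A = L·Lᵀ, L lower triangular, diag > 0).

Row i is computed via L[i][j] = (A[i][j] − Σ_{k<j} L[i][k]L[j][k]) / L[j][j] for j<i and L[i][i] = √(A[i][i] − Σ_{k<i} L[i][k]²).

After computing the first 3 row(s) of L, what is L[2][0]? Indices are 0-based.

L[2][0] = 1

Step 1: L[0][0] = √(1) = 1.
  L[1][0] = (3) / L[0][0] = 3.
Step 2: L[1][1] = √(4) = 2.
  L[2][0] = (1) / L[0][0] = 1.
  L[2][1] = (-2) / L[1][1] = -1.
Step 3: L[2][2] = √(9) = 3.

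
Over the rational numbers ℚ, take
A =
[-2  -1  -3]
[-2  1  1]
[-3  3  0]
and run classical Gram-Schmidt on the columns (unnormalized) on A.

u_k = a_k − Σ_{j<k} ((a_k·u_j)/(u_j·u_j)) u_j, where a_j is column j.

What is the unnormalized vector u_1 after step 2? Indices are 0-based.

u_1 = (-35/17, -1/17, 24/17)

Step 1: u_0 = a_0 = (-2, -2, -3).
Step 2: u_1 = a_1 − (-9/17)·u_0 = (-35/17, -1/17, 24/17).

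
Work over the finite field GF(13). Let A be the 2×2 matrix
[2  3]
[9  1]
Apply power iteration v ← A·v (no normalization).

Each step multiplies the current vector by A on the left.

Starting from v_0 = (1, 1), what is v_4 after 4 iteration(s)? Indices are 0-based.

v_0 = (1, 1).
v_1 = A·v_0 = (5, 10).
v_2 = A·v_1 = (1, 3).
v_3 = A·v_2 = (11, 12).
v_4 = A·v_3 = (6, 7).

v_4 = (6, 7)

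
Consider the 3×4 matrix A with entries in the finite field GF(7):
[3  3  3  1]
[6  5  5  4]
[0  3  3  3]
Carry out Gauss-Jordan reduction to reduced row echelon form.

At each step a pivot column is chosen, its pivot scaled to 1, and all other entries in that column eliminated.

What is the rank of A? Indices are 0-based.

rank = 3

step 1: normalize row 0 (÷3) = (1, 1, 1, 5)
  row 1: subtract 6×row0 = (0, 6, 6, 2)
step 2: normalize row 1 (÷6) = (0, 1, 1, 5)
  row 0: subtract 1×row1 = (1, 0, 0, 0)
  row 2: subtract 3×row1 = (0, 0, 0, 2)
skip col 2 (zero from row 2)
step 3: normalize row 2 (÷2) = (0, 0, 0, 1)
  row 1: subtract 5×row2 = (0, 1, 1, 0)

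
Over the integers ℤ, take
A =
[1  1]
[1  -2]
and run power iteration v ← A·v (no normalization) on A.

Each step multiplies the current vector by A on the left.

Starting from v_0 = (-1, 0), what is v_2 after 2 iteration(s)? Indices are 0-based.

v_2 = (-2, 1)

v_0 = (-1, 0).
v_1 = A·v_0 = (-1, -1).
v_2 = A·v_1 = (-2, 1).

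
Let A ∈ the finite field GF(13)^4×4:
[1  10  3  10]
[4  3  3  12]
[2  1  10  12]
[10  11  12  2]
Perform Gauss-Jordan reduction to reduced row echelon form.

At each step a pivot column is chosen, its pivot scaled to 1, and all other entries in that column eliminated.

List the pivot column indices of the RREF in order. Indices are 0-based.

pivot(0,0)=1: scale R0 → (1, 10, 3, 10)
  clear (1,0): R1 −= (4)R0 → (0, 2, 4, 11)
  clear (2,0): R2 −= (2)R0 → (0, 7, 4, 5)
  clear (3,0): R3 −= (10)R0 → (0, 2, 8, 6)
pivot(1,1)=2: scale R1 → (0, 1, 2, 12)
  clear (0,1): R0 −= (10)R1 → (1, 0, 9, 7)
  clear (2,1): R2 −= (7)R1 → (0, 0, 3, 12)
  clear (3,1): R3 −= (2)R1 → (0, 0, 4, 8)
pivot(2,2)=3: scale R2 → (0, 0, 1, 4)
  clear (0,2): R0 −= (9)R2 → (1, 0, 0, 10)
  clear (1,2): R1 −= (2)R2 → (0, 1, 0, 4)
  clear (3,2): R3 −= (4)R2 → (0, 0, 0, 5)
pivot(3,3)=5: scale R3 → (0, 0, 0, 1)
  clear (0,3): R0 −= (10)R3 → (1, 0, 0, 0)
  clear (1,3): R1 −= (4)R3 → (0, 1, 0, 0)
  clear (2,3): R2 −= (4)R3 → (0, 0, 1, 0)

pivot columns: 0, 1, 2, 3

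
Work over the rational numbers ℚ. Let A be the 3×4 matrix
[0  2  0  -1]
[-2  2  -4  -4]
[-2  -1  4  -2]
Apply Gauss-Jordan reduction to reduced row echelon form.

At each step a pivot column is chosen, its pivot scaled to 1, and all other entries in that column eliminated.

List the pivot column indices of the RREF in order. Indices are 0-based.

step 1: exchange rows 0,1
step 1: normalize row 0 (÷-2) = (1, -1, 2, 2)
  row 2: subtract -2×row0 = (0, -3, 8, 2)
step 2: normalize row 1 (÷2) = (0, 1, 0, -1/2)
  row 0: subtract -1×row1 = (1, 0, 2, 3/2)
  row 2: subtract -3×row1 = (0, 0, 8, 1/2)
step 3: normalize row 2 (÷8) = (0, 0, 1, 1/16)
  row 0: subtract 2×row2 = (1, 0, 0, 11/8)

pivot columns: 0, 1, 2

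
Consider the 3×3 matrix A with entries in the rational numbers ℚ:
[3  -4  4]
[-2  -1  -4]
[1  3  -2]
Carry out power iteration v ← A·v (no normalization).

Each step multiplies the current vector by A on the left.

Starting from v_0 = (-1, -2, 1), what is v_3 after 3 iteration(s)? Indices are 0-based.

v_0 = (-1, -2, 1).
v_1 = A·v_0 = (9, 0, -9).
v_2 = A·v_1 = (-9, 18, 27).
v_3 = A·v_2 = (9, -108, -9).

v_3 = (9, -108, -9)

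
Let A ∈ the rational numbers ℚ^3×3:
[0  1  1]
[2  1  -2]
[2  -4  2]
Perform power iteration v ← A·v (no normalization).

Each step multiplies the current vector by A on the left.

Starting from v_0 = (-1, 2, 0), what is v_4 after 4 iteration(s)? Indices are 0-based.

v_0 = (-1, 2, 0).
v_1 = A·v_0 = (2, 0, -10).
v_2 = A·v_1 = (-10, 24, -16).
v_3 = A·v_2 = (8, 36, -148).
v_4 = A·v_3 = (-112, 348, -424).

v_4 = (-112, 348, -424)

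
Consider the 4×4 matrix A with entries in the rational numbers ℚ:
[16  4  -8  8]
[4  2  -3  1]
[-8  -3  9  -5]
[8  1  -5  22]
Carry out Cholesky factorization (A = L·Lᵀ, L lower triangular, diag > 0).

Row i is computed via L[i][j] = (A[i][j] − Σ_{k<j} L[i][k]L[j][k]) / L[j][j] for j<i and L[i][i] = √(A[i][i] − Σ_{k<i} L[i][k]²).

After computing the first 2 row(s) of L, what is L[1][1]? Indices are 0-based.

Step 1: L[0][0] = √(16) = 4.
  L[1][0] = (4) / L[0][0] = 1.
Step 2: L[1][1] = √(1) = 1.

L[1][1] = 1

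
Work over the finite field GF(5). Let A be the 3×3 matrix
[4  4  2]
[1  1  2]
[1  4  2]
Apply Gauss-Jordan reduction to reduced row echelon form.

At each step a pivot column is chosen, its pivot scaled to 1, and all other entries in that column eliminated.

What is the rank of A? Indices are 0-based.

rank = 3

[1] R0 /= 4  ⇒  (1, 1, 3)
     R1 -= 1·R0  ⇒  (0, 0, 4)
     R2 -= 1·R0  ⇒  (0, 3, 4)
[2] R1 <-> R2
[2] R1 /= 3  ⇒  (0, 1, 3)
     R0 -= 1·R1  ⇒  (1, 0, 0)
[3] R2 /= 4  ⇒  (0, 0, 1)
     R1 -= 3·R2  ⇒  (0, 1, 0)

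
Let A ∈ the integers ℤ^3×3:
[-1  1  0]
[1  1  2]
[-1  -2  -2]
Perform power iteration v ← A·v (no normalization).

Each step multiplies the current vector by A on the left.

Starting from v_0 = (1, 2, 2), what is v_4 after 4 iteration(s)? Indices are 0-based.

v_0 = (1, 2, 2).
v_1 = A·v_0 = (1, 7, -9).
v_2 = A·v_1 = (6, -10, 3).
v_3 = A·v_2 = (-16, 2, 8).
v_4 = A·v_3 = (18, 2, -4).

v_4 = (18, 2, -4)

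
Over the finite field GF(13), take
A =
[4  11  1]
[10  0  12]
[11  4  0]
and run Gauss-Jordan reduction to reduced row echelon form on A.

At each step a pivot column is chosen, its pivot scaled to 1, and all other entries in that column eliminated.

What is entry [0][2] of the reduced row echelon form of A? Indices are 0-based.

step 1: normalize row 0 (÷4) = (1, 6, 10)
  row 1: subtract 10×row0 = (0, 5, 3)
  row 2: subtract 11×row0 = (0, 3, 7)
step 2: normalize row 1 (÷5) = (0, 1, 11)
  row 0: subtract 6×row1 = (1, 0, 9)
  row 2: subtract 3×row1 = (0, 0, 0)
skip col 2 (zero from row 2)

M[0][2] = 9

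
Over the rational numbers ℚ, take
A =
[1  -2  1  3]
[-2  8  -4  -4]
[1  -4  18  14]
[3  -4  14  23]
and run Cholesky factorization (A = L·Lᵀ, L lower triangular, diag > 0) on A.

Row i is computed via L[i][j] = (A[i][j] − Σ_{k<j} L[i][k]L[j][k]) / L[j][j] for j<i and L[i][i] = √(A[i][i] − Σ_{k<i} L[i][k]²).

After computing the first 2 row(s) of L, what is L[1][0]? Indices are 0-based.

L[1][0] = -2

Step 1: L[0][0] = √(1) = 1.
  L[1][0] = (-2) / L[0][0] = -2.
Step 2: L[1][1] = √(4) = 2.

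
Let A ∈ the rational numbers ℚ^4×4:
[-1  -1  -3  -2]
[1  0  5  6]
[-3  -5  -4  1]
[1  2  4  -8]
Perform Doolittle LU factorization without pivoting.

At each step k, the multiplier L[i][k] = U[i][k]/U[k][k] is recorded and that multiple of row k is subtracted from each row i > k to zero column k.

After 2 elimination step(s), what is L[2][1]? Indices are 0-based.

L[2][1] = 2

[col 0] pivot -1
  R1 -= -1*R0 → (0, -1, 2, 4)  (L[1][0] := -1)
  R2 -= 3*R0 → (0, -2, 5, 7)  (L[2][0] := 3)
  R3 -= -1*R0 → (0, 1, 1, -10)  (L[3][0] := -1)
[col 1] pivot -1
  R2 -= 2*R1 → (0, 0, 1, -1)  (L[2][1] := 2)
  R3 -= -1*R1 → (0, 0, 3, -6)  (L[3][1] := -1)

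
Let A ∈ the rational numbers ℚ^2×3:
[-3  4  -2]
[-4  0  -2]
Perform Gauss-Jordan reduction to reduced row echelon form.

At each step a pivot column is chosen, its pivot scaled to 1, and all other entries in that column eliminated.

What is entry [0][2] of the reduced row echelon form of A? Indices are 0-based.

pivot(0,0)=-3: scale R0 → (1, -4/3, 2/3)
  clear (1,0): R1 −= (-4)R0 → (0, -16/3, 2/3)
pivot(1,1)=-16/3: scale R1 → (0, 1, -1/8)
  clear (0,1): R0 −= (-4/3)R1 → (1, 0, 1/2)

M[0][2] = 1/2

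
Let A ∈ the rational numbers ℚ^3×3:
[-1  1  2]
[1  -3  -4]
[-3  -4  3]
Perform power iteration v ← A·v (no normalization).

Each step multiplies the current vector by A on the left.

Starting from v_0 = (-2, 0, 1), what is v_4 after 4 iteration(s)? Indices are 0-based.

v_4 = (136, -222, 703)

v_0 = (-2, 0, 1).
v_1 = A·v_0 = (4, -6, 9).
v_2 = A·v_1 = (8, -14, 39).
v_3 = A·v_2 = (56, -106, 149).
v_4 = A·v_3 = (136, -222, 703).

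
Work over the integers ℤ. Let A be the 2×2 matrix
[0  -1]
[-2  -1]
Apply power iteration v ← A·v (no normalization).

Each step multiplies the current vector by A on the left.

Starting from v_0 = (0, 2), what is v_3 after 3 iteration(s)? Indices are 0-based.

v_0 = (0, 2).
v_1 = A·v_0 = (-2, -2).
v_2 = A·v_1 = (2, 6).
v_3 = A·v_2 = (-6, -10).

v_3 = (-6, -10)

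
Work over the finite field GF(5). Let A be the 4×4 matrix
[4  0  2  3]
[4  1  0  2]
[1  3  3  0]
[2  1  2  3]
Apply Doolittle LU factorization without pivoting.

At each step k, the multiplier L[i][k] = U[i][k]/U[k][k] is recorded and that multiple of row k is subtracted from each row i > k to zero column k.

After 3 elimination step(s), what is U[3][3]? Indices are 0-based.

U[3][3] = 2

[col 0] pivot 4
  R1 -= 1*R0 → (0, 1, 3, 4)  (L[1][0] := 1)
  R2 -= 4*R0 → (0, 3, 0, 3)  (L[2][0] := 4)
  R3 -= 3*R0 → (0, 1, 1, 4)  (L[3][0] := 3)
[col 1] pivot 1
  R2 -= 3*R1 → (0, 0, 1, 1)  (L[2][1] := 3)
  R3 -= 1*R1 → (0, 0, 3, 0)  (L[3][1] := 1)
[col 2] pivot 1
  R3 -= 3*R2 → (0, 0, 0, 2)  (L[3][2] := 3)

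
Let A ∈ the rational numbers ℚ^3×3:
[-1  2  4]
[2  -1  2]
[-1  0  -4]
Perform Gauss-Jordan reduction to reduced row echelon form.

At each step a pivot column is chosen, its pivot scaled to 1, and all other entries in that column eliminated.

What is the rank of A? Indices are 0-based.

[1] R0 /= -1  ⇒  (1, -2, -4)
     R1 -= 2·R0  ⇒  (0, 3, 10)
     R2 -= -1·R0  ⇒  (0, -2, -8)
[2] R1 /= 3  ⇒  (0, 1, 10/3)
     R0 -= -2·R1  ⇒  (1, 0, 8/3)
     R2 -= -2·R1  ⇒  (0, 0, -4/3)
[3] R2 /= -4/3  ⇒  (0, 0, 1)
     R0 -= 8/3·R2  ⇒  (1, 0, 0)
     R1 -= 10/3·R2  ⇒  (0, 1, 0)

rank = 3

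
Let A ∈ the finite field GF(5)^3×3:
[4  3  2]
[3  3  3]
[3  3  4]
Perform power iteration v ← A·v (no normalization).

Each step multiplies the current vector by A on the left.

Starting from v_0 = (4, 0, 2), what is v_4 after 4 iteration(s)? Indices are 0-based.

v_4 = (2, 1, 1)

v_0 = (4, 0, 2).
v_1 = A·v_0 = (0, 3, 0).
v_2 = A·v_1 = (4, 4, 4).
v_3 = A·v_2 = (1, 1, 0).
v_4 = A·v_3 = (2, 1, 1).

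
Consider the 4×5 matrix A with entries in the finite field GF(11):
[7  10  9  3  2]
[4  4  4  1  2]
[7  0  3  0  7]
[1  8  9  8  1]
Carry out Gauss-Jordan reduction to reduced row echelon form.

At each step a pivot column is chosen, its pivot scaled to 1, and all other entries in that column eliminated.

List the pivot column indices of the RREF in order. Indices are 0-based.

[1] R0 /= 7  ⇒  (1, 3, 6, 2, 5)
     R1 -= 4·R0  ⇒  (0, 3, 2, 4, 4)
     R2 -= 7·R0  ⇒  (0, 1, 5, 8, 5)
     R3 -= 1·R0  ⇒  (0, 5, 3, 6, 7)
[2] R1 /= 3  ⇒  (0, 1, 8, 5, 5)
     R0 -= 3·R1  ⇒  (1, 0, 4, 9, 1)
     R2 -= 1·R1  ⇒  (0, 0, 8, 3, 0)
     R3 -= 5·R1  ⇒  (0, 0, 7, 3, 4)
[3] R2 /= 8  ⇒  (0, 0, 1, 10, 0)
     R0 -= 4·R2  ⇒  (1, 0, 0, 2, 1)
     R1 -= 8·R2  ⇒  (0, 1, 0, 2, 5)
     R3 -= 7·R2  ⇒  (0, 0, 0, 10, 4)
[4] R3 /= 10  ⇒  (0, 0, 0, 1, 7)
     R0 -= 2·R3  ⇒  (1, 0, 0, 0, 9)
     R1 -= 2·R3  ⇒  (0, 1, 0, 0, 2)
     R2 -= 10·R3  ⇒  (0, 0, 1, 0, 7)

pivot columns: 0, 1, 2, 3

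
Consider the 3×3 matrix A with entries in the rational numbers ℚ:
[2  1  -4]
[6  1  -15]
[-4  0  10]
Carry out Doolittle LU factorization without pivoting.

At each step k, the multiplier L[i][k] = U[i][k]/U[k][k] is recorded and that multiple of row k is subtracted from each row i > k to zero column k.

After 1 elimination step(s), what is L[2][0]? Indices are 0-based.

L[2][0] = -2

Step 1: pivot at (0,0) is 2.
  row1 ← row1 − (3)·row0  ⇒  L[1][0]=3, U row1=(0, -2, -3)
  row2 ← row2 − (-2)·row0  ⇒  L[2][0]=-2, U row2=(0, 2, 2)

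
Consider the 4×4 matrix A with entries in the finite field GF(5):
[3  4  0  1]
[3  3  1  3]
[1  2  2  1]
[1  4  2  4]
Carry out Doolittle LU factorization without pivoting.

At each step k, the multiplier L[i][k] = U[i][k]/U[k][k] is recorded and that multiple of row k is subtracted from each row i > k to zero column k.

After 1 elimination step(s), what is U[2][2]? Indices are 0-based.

k=0: U[0][0]=3
  eliminate (1,0): mult=1, new row 1: (0, 4, 1, 2); set L[1][0]=1
  eliminate (2,0): mult=2, new row 2: (0, 4, 2, 4); set L[2][0]=2
  eliminate (3,0): mult=2, new row 3: (0, 1, 2, 2); set L[3][0]=2

U[2][2] = 2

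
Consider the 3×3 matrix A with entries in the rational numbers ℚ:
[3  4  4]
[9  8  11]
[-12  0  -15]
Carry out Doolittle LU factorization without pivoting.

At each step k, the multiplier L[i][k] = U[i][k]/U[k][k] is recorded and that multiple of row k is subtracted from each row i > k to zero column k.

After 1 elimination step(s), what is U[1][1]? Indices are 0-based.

U[1][1] = -4

Step 1: pivot at (0,0) is 3.
  row1 ← row1 − (3)·row0  ⇒  L[1][0]=3, U row1=(0, -4, -1)
  row2 ← row2 − (-4)·row0  ⇒  L[2][0]=-4, U row2=(0, 16, 1)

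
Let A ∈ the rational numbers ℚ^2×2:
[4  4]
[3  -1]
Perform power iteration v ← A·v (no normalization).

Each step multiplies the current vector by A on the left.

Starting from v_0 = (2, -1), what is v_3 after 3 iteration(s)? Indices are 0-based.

v_0 = (2, -1).
v_1 = A·v_0 = (4, 7).
v_2 = A·v_1 = (44, 5).
v_3 = A·v_2 = (196, 127).

v_3 = (196, 127)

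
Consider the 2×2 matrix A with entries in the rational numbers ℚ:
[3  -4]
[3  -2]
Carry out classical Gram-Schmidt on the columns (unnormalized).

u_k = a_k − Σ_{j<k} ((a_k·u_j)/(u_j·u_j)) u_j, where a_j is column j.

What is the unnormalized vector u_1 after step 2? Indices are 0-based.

Step 1: u_0 = a_0 = (3, 3).
Step 2: u_1 = a_1 − (-1)·u_0 = (-1, 1).

u_1 = (-1, 1)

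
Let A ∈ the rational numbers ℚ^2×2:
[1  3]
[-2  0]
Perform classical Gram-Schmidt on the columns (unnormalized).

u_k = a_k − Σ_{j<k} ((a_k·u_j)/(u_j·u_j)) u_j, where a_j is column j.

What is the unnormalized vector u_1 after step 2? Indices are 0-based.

u_1 = (12/5, 6/5)

Step 1: u_0 = a_0 = (1, -2).
Step 2: u_1 = a_1 − (3/5)·u_0 = (12/5, 6/5).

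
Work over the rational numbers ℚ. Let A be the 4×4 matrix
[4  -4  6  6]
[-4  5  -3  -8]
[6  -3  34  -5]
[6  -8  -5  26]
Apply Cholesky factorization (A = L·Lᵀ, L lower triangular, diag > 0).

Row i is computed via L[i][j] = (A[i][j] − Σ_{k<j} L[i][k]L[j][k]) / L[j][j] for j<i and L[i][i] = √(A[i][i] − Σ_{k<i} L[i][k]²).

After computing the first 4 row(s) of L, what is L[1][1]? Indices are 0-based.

Step 1: L[0][0] = √(4) = 2.
  L[1][0] = (-4) / L[0][0] = -2.
Step 2: L[1][1] = √(1) = 1.
  L[2][0] = (6) / L[0][0] = 3.
  L[2][1] = (3) / L[1][1] = 3.
Step 3: L[2][2] = √(16) = 4.
  L[3][0] = (6) / L[0][0] = 3.
  L[3][1] = (-2) / L[1][1] = -2.
  L[3][2] = (-8) / L[2][2] = -2.
Step 4: L[3][3] = √(9) = 3.

L[1][1] = 1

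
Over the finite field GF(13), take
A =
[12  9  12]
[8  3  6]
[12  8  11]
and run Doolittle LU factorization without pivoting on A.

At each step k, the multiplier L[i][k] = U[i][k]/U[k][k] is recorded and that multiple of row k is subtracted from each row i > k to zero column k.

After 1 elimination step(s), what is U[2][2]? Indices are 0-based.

[col 0] pivot 12
  R1 -= 5*R0 → (0, 10, 11)  (L[1][0] := 5)
  R2 -= 1*R0 → (0, 12, 12)  (L[2][0] := 1)

U[2][2] = 12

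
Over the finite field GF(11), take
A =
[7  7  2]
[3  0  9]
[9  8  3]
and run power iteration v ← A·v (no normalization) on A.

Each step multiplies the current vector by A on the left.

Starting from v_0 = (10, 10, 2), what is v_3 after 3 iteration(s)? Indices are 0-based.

v_0 = (10, 10, 2).
v_1 = A·v_0 = (1, 4, 0).
v_2 = A·v_1 = (2, 3, 8).
v_3 = A·v_2 = (7, 1, 0).

v_3 = (7, 1, 0)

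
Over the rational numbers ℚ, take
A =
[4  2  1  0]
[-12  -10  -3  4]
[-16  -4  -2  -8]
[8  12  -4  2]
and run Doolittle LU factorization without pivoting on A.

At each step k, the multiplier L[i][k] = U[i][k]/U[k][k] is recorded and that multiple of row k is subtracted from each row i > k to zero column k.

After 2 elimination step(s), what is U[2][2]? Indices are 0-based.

U[2][2] = 2

[col 0] pivot 4
  R1 -= -3*R0 → (0, -4, 0, 4)  (L[1][0] := -3)
  R2 -= -4*R0 → (0, 4, 2, -8)  (L[2][0] := -4)
  R3 -= 2*R0 → (0, 8, -6, 2)  (L[3][0] := 2)
[col 1] pivot -4
  R2 -= -1*R1 → (0, 0, 2, -4)  (L[2][1] := -1)
  R3 -= -2*R1 → (0, 0, -6, 10)  (L[3][1] := -2)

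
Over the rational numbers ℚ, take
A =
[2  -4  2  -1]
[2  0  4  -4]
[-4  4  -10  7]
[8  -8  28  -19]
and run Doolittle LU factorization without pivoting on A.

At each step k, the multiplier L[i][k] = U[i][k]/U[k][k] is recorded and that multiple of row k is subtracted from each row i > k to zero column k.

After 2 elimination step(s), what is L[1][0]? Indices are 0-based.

L[1][0] = 1

Step 1: pivot at (0,0) is 2.
  row1 ← row1 − (1)·row0  ⇒  L[1][0]=1, U row1=(0, 4, 2, -3)
  row2 ← row2 − (-2)·row0  ⇒  L[2][0]=-2, U row2=(0, -4, -6, 5)
  row3 ← row3 − (4)·row0  ⇒  L[3][0]=4, U row3=(0, 8, 20, -15)
Step 2: pivot at (1,1) is 4.
  row2 ← row2 − (-1)·row1  ⇒  L[2][1]=-1, U row2=(0, 0, -4, 2)
  row3 ← row3 − (2)·row1  ⇒  L[3][1]=2, U row3=(0, 0, 16, -9)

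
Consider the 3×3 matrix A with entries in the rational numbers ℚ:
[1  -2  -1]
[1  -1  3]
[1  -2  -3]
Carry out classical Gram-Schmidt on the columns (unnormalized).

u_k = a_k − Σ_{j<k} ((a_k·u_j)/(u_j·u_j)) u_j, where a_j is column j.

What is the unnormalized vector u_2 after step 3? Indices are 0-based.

Step 1: u_0 = a_0 = (1, 1, 1).
Step 2: u_1 = a_1 − (-5/3)·u_0 = (-1/3, 2/3, -1/3).
Step 3: u_2 = a_2 − (-1/3)·u_0 − (5)·u_1 = (1, 0, -1).

u_2 = (1, 0, -1)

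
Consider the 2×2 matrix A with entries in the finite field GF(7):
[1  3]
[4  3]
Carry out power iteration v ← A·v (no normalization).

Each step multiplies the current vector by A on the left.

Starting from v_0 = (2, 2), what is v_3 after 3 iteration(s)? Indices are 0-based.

v_3 = (6, 2)

v_0 = (2, 2).
v_1 = A·v_0 = (1, 0).
v_2 = A·v_1 = (1, 4).
v_3 = A·v_2 = (6, 2).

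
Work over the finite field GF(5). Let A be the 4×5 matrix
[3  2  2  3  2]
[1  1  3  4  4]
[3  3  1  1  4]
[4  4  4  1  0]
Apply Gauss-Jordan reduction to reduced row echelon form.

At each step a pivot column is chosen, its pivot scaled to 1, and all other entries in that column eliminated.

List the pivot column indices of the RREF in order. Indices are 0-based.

[1] R0 /= 3  ⇒  (1, 4, 4, 1, 4)
     R1 -= 1·R0  ⇒  (0, 2, 4, 3, 0)
     R2 -= 3·R0  ⇒  (0, 1, 4, 3, 2)
     R3 -= 4·R0  ⇒  (0, 3, 3, 2, 4)
[2] R1 /= 2  ⇒  (0, 1, 2, 4, 0)
     R0 -= 4·R1  ⇒  (1, 0, 1, 0, 4)
     R2 -= 1·R1  ⇒  (0, 0, 2, 4, 2)
     R3 -= 3·R1  ⇒  (0, 0, 2, 0, 4)
[3] R2 /= 2  ⇒  (0, 0, 1, 2, 1)
     R0 -= 1·R2  ⇒  (1, 0, 0, 3, 3)
     R1 -= 2·R2  ⇒  (0, 1, 0, 0, 3)
     R3 -= 2·R2  ⇒  (0, 0, 0, 1, 2)
[4] R3 /= 1  ⇒  (0, 0, 0, 1, 2)
     R0 -= 3·R3  ⇒  (1, 0, 0, 0, 2)
     R2 -= 2·R3  ⇒  (0, 0, 1, 0, 2)

pivot columns: 0, 1, 2, 3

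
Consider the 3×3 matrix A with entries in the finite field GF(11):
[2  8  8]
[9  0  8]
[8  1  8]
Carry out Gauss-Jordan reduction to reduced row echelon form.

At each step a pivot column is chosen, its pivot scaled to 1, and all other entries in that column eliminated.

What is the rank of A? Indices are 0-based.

rank = 3

step 1: normalize row 0 (÷2) = (1, 4, 4)
  row 1: subtract 9×row0 = (0, 8, 5)
  row 2: subtract 8×row0 = (0, 2, 9)
step 2: normalize row 1 (÷8) = (0, 1, 2)
  row 0: subtract 4×row1 = (1, 0, 7)
  row 2: subtract 2×row1 = (0, 0, 5)
step 3: normalize row 2 (÷5) = (0, 0, 1)
  row 0: subtract 7×row2 = (1, 0, 0)
  row 1: subtract 2×row2 = (0, 1, 0)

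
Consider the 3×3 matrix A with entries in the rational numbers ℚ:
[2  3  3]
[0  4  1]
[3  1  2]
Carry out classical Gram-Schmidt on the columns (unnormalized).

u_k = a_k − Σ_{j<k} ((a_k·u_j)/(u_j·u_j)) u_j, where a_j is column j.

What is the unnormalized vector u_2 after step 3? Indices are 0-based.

u_2 = (156/257, -91/257, -104/257)

Step 1: u_0 = a_0 = (2, 0, 3).
Step 2: u_1 = a_1 − (9/13)·u_0 = (21/13, 4, -14/13).
Step 3: u_2 = a_2 − (12/13)·u_0 − (87/257)·u_1 = (156/257, -91/257, -104/257).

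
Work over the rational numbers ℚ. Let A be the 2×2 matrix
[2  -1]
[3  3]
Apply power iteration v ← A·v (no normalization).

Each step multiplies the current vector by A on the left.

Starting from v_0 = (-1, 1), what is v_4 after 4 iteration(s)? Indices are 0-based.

v_0 = (-1, 1).
v_1 = A·v_0 = (-3, 0).
v_2 = A·v_1 = (-6, -9).
v_3 = A·v_2 = (-3, -45).
v_4 = A·v_3 = (39, -144).

v_4 = (39, -144)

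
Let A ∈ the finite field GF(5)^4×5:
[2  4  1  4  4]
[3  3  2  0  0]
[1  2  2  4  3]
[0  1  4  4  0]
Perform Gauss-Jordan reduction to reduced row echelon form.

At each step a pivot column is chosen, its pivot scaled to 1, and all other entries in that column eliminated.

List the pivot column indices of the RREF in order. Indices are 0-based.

pivot columns: 0, 1, 2, 3

[1] R0 /= 2  ⇒  (1, 2, 3, 2, 2)
     R1 -= 3·R0  ⇒  (0, 2, 3, 4, 4)
     R2 -= 1·R0  ⇒  (0, 0, 4, 2, 1)
[2] R1 /= 2  ⇒  (0, 1, 4, 2, 2)
     R0 -= 2·R1  ⇒  (1, 0, 0, 3, 3)
     R3 -= 1·R1  ⇒  (0, 0, 0, 2, 3)
[3] R2 /= 4  ⇒  (0, 0, 1, 3, 4)
     R1 -= 4·R2  ⇒  (0, 1, 0, 0, 1)
[4] R3 /= 2  ⇒  (0, 0, 0, 1, 4)
     R0 -= 3·R3  ⇒  (1, 0, 0, 0, 1)
     R2 -= 3·R3  ⇒  (0, 0, 1, 0, 2)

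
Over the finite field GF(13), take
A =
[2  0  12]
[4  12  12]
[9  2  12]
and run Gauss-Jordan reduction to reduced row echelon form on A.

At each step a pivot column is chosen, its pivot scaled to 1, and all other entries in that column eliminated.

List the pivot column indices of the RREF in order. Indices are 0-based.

pivot columns: 0, 1, 2

[1] R0 /= 2  ⇒  (1, 0, 6)
     R1 -= 4·R0  ⇒  (0, 12, 1)
     R2 -= 9·R0  ⇒  (0, 2, 10)
[2] R1 /= 12  ⇒  (0, 1, 12)
     R2 -= 2·R1  ⇒  (0, 0, 12)
[3] R2 /= 12  ⇒  (0, 0, 1)
     R0 -= 6·R2  ⇒  (1, 0, 0)
     R1 -= 12·R2  ⇒  (0, 1, 0)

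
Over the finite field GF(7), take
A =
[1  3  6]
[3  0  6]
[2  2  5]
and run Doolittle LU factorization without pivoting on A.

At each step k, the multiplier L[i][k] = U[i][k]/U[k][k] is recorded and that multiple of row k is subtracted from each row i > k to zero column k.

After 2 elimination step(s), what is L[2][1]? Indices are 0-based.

[col 0] pivot 1
  R1 -= 3*R0 → (0, 5, 2)  (L[1][0] := 3)
  R2 -= 2*R0 → (0, 3, 0)  (L[2][0] := 2)
[col 1] pivot 5
  R2 -= 2*R1 → (0, 0, 3)  (L[2][1] := 2)

L[2][1] = 2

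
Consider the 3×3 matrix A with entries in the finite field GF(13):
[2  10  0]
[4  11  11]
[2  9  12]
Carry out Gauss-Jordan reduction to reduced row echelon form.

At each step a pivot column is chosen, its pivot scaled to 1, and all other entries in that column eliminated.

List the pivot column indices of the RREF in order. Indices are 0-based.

pivot columns: 0, 1, 2

[1] R0 /= 2  ⇒  (1, 5, 0)
     R1 -= 4·R0  ⇒  (0, 4, 11)
     R2 -= 2·R0  ⇒  (0, 12, 12)
[2] R1 /= 4  ⇒  (0, 1, 6)
     R0 -= 5·R1  ⇒  (1, 0, 9)
     R2 -= 12·R1  ⇒  (0, 0, 5)
[3] R2 /= 5  ⇒  (0, 0, 1)
     R0 -= 9·R2  ⇒  (1, 0, 0)
     R1 -= 6·R2  ⇒  (0, 1, 0)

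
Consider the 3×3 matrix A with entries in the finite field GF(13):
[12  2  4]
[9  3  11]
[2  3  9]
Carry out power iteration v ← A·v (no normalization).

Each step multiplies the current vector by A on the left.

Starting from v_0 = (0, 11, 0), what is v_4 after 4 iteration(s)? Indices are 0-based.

v_4 = (7, 11, 2)

v_0 = (0, 11, 0).
v_1 = A·v_0 = (9, 7, 7).
v_2 = A·v_1 = (7, 10, 11).
v_3 = A·v_2 = (5, 6, 0).
v_4 = A·v_3 = (7, 11, 2).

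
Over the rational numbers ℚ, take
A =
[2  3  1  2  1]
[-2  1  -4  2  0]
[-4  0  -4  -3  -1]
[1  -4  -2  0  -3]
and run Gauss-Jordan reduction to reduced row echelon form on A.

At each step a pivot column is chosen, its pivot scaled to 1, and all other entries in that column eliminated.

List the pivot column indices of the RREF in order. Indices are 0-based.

step 1: normalize row 0 (÷2) = (1, 3/2, 1/2, 1, 1/2)
  row 1: subtract -2×row0 = (0, 4, -3, 4, 1)
  row 2: subtract -4×row0 = (0, 6, -2, 1, 1)
  row 3: subtract 1×row0 = (0, -11/2, -5/2, -1, -7/2)
step 2: normalize row 1 (÷4) = (0, 1, -3/4, 1, 1/4)
  row 0: subtract 3/2×row1 = (1, 0, 13/8, -1/2, 1/8)
  row 2: subtract 6×row1 = (0, 0, 5/2, -5, -1/2)
  row 3: subtract -11/2×row1 = (0, 0, -53/8, 9/2, -17/8)
step 3: normalize row 2 (÷5/2) = (0, 0, 1, -2, -1/5)
  row 0: subtract 13/8×row2 = (1, 0, 0, 11/4, 9/20)
  row 1: subtract -3/4×row2 = (0, 1, 0, -1/2, 1/10)
  row 3: subtract -53/8×row2 = (0, 0, 0, -35/4, -69/20)
step 4: normalize row 3 (÷-35/4) = (0, 0, 0, 1, 69/175)
  row 0: subtract 11/4×row3 = (1, 0, 0, 0, -111/175)
  row 1: subtract -1/2×row3 = (0, 1, 0, 0, 52/175)
  row 2: subtract -2×row3 = (0, 0, 1, 0, 103/175)

pivot columns: 0, 1, 2, 3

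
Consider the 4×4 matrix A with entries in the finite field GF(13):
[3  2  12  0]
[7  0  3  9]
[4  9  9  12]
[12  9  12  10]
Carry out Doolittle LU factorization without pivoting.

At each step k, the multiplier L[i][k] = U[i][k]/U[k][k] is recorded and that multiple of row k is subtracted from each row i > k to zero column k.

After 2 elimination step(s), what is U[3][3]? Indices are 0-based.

U[3][3] = 11

Step 1: pivot at (0,0) is 3.
  row1 ← row1 − (11)·row0  ⇒  L[1][0]=11, U row1=(0, 4, 1, 9)
  row2 ← row2 − (10)·row0  ⇒  L[2][0]=10, U row2=(0, 2, 6, 12)
  row3 ← row3 − (4)·row0  ⇒  L[3][0]=4, U row3=(0, 1, 3, 10)
Step 2: pivot at (1,1) is 4.
  row2 ← row2 − (7)·row1  ⇒  L[2][1]=7, U row2=(0, 0, 12, 1)
  row3 ← row3 − (10)·row1  ⇒  L[3][1]=10, U row3=(0, 0, 6, 11)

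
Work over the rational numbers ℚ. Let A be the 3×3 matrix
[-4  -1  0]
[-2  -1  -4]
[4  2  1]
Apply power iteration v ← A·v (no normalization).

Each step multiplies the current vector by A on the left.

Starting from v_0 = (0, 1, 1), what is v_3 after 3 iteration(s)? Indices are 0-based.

v_3 = (-31, 31, 15)

v_0 = (0, 1, 1).
v_1 = A·v_0 = (-1, -5, 3).
v_2 = A·v_1 = (9, -5, -11).
v_3 = A·v_2 = (-31, 31, 15).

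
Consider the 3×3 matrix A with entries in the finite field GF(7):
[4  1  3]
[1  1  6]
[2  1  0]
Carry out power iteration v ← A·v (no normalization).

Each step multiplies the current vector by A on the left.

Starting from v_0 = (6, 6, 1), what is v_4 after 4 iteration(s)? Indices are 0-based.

v_4 = (0, 1, 3)

v_0 = (6, 6, 1).
v_1 = A·v_0 = (5, 4, 4).
v_2 = A·v_1 = (1, 5, 0).
v_3 = A·v_2 = (2, 6, 0).
v_4 = A·v_3 = (0, 1, 3).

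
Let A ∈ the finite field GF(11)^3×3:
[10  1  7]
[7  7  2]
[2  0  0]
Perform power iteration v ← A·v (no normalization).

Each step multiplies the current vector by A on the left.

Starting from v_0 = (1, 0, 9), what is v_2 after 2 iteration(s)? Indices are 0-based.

v_0 = (1, 0, 9).
v_1 = A·v_0 = (7, 3, 2).
v_2 = A·v_1 = (10, 8, 3).

v_2 = (10, 8, 3)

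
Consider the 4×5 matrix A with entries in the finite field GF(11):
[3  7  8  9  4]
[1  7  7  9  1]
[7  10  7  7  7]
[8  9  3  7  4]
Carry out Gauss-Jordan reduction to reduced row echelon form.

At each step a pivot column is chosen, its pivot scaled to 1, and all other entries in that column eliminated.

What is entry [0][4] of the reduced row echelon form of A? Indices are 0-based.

M[0][4] = 9

pivot(0,0)=3: scale R0 → (1, 6, 10, 3, 5)
  clear (1,0): R1 −= (1)R0 → (0, 1, 8, 6, 7)
  clear (2,0): R2 −= (7)R0 → (0, 1, 3, 8, 5)
  clear (3,0): R3 −= (8)R0 → (0, 5, 0, 5, 8)
pivot(1,1)=1: scale R1 → (0, 1, 8, 6, 7)
  clear (0,1): R0 −= (6)R1 → (1, 0, 6, 0, 7)
  clear (2,1): R2 −= (1)R1 → (0, 0, 6, 2, 9)
  clear (3,1): R3 −= (5)R1 → (0, 0, 4, 8, 6)
pivot(2,2)=6: scale R2 → (0, 0, 1, 4, 7)
  clear (0,2): R0 −= (6)R2 → (1, 0, 0, 9, 9)
  clear (1,2): R1 −= (8)R2 → (0, 1, 0, 7, 6)
  clear (3,2): R3 −= (4)R2 → (0, 0, 0, 3, 0)
pivot(3,3)=3: scale R3 → (0, 0, 0, 1, 0)
  clear (0,3): R0 −= (9)R3 → (1, 0, 0, 0, 9)
  clear (1,3): R1 −= (7)R3 → (0, 1, 0, 0, 6)
  clear (2,3): R2 −= (4)R3 → (0, 0, 1, 0, 7)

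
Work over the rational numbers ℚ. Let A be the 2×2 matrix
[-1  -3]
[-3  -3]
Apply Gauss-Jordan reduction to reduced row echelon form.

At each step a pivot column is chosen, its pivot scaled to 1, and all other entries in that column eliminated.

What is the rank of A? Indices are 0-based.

rank = 2

pivot(0,0)=-1: scale R0 → (1, 3)
  clear (1,0): R1 −= (-3)R0 → (0, 6)
pivot(1,1)=6: scale R1 → (0, 1)
  clear (0,1): R0 −= (3)R1 → (1, 0)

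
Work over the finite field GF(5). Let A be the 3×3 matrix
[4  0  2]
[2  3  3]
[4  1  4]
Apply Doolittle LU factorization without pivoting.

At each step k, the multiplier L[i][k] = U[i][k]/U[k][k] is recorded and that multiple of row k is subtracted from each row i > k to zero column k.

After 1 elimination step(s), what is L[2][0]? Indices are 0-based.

L[2][0] = 1

Step 1: pivot at (0,0) is 4.
  row1 ← row1 − (3)·row0  ⇒  L[1][0]=3, U row1=(0, 3, 2)
  row2 ← row2 − (1)·row0  ⇒  L[2][0]=1, U row2=(0, 1, 2)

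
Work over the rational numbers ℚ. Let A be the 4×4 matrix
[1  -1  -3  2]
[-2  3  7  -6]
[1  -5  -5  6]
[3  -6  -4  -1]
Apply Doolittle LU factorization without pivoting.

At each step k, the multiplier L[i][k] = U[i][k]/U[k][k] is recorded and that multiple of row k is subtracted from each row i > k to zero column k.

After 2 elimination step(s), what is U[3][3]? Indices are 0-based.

U[3][3] = -13

k=0: U[0][0]=1
  eliminate (1,0): mult=-2, new row 1: (0, 1, 1, -2); set L[1][0]=-2
  eliminate (2,0): mult=1, new row 2: (0, -4, -2, 4); set L[2][0]=1
  eliminate (3,0): mult=3, new row 3: (0, -3, 5, -7); set L[3][0]=3
k=1: U[1][1]=1
  eliminate (2,1): mult=-4, new row 2: (0, 0, 2, -4); set L[2][1]=-4
  eliminate (3,1): mult=-3, new row 3: (0, 0, 8, -13); set L[3][1]=-3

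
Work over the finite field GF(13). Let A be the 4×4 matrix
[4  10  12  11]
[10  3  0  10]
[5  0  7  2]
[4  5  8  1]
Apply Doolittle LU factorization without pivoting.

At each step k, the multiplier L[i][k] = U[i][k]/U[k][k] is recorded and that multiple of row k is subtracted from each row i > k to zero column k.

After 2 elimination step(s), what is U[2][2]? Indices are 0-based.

U[2][2] = 12

k=0: U[0][0]=4
  eliminate (1,0): mult=9, new row 1: (0, 4, 9, 2); set L[1][0]=9
  eliminate (2,0): mult=11, new row 2: (0, 7, 5, 11); set L[2][0]=11
  eliminate (3,0): mult=1, new row 3: (0, 8, 9, 3); set L[3][0]=1
k=1: U[1][1]=4
  eliminate (2,1): mult=5, new row 2: (0, 0, 12, 1); set L[2][1]=5
  eliminate (3,1): mult=2, new row 3: (0, 0, 4, 12); set L[3][1]=2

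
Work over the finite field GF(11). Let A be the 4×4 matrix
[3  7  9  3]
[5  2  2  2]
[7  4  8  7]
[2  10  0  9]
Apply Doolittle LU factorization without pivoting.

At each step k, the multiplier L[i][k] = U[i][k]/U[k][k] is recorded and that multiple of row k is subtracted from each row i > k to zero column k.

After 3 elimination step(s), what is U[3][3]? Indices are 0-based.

[col 0] pivot 3
  R1 -= 9*R0 → (0, 5, 9, 8)  (L[1][0] := 9)
  R2 -= 6*R0 → (0, 6, 9, 0)  (L[2][0] := 6)
  R3 -= 8*R0 → (0, 9, 5, 7)  (L[3][0] := 8)
[col 1] pivot 5
  R2 -= 10*R1 → (0, 0, 7, 8)  (L[2][1] := 10)
  R3 -= 4*R1 → (0, 0, 2, 8)  (L[3][1] := 4)
[col 2] pivot 7
  R3 -= 5*R2 → (0, 0, 0, 1)  (L[3][2] := 5)

U[3][3] = 1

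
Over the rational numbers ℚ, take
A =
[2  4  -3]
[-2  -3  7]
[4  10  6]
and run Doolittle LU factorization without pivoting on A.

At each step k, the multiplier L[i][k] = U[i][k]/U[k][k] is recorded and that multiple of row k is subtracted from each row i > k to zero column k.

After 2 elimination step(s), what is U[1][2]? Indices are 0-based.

[col 0] pivot 2
  R1 -= -1*R0 → (0, 1, 4)  (L[1][0] := -1)
  R2 -= 2*R0 → (0, 2, 12)  (L[2][0] := 2)
[col 1] pivot 1
  R2 -= 2*R1 → (0, 0, 4)  (L[2][1] := 2)

U[1][2] = 4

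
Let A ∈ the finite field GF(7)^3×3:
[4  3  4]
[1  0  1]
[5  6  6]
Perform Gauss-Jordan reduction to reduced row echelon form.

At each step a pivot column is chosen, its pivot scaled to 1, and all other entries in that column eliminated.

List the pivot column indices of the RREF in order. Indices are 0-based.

step 1: normalize row 0 (÷4) = (1, 6, 1)
  row 1: subtract 1×row0 = (0, 1, 0)
  row 2: subtract 5×row0 = (0, 4, 1)
step 2: normalize row 1 (÷1) = (0, 1, 0)
  row 0: subtract 6×row1 = (1, 0, 1)
  row 2: subtract 4×row1 = (0, 0, 1)
step 3: normalize row 2 (÷1) = (0, 0, 1)
  row 0: subtract 1×row2 = (1, 0, 0)

pivot columns: 0, 1, 2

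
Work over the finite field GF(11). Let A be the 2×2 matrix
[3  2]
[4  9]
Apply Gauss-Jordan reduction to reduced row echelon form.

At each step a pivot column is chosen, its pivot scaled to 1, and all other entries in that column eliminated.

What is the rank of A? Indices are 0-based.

step 1: normalize row 0 (÷3) = (1, 8)
  row 1: subtract 4×row0 = (0, 10)
step 2: normalize row 1 (÷10) = (0, 1)
  row 0: subtract 8×row1 = (1, 0)

rank = 2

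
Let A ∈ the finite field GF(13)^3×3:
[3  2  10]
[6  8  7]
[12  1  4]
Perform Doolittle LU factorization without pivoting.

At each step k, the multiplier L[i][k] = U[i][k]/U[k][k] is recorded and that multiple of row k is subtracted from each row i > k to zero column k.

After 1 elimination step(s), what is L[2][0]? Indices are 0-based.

[col 0] pivot 3
  R1 -= 2*R0 → (0, 4, 0)  (L[1][0] := 2)
  R2 -= 4*R0 → (0, 6, 3)  (L[2][0] := 4)

L[2][0] = 4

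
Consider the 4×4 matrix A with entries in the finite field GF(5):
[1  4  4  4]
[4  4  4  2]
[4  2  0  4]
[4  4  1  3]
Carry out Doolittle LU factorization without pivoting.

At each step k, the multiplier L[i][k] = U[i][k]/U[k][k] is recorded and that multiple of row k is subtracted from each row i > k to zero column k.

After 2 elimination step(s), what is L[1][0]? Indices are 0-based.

[col 0] pivot 1
  R1 -= 4*R0 → (0, 3, 3, 1)  (L[1][0] := 4)
  R2 -= 4*R0 → (0, 1, 4, 3)  (L[2][0] := 4)
  R3 -= 4*R0 → (0, 3, 0, 2)  (L[3][0] := 4)
[col 1] pivot 3
  R2 -= 2*R1 → (0, 0, 3, 1)  (L[2][1] := 2)
  R3 -= 1*R1 → (0, 0, 2, 1)  (L[3][1] := 1)

L[1][0] = 4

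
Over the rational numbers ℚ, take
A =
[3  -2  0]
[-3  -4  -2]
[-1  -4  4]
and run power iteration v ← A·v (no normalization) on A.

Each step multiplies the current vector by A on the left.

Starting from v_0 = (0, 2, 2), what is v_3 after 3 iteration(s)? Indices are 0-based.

v_3 = (-84, -380, -44)

v_0 = (0, 2, 2).
v_1 = A·v_0 = (-4, -12, 0).
v_2 = A·v_1 = (12, 60, 52).
v_3 = A·v_2 = (-84, -380, -44).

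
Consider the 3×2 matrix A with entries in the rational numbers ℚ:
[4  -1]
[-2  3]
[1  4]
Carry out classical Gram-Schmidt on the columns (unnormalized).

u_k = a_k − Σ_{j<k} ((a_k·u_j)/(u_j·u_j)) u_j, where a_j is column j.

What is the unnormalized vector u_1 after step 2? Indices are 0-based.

u_1 = (1/7, 17/7, 30/7)

Step 1: u_0 = a_0 = (4, -2, 1).
Step 2: u_1 = a_1 − (-2/7)·u_0 = (1/7, 17/7, 30/7).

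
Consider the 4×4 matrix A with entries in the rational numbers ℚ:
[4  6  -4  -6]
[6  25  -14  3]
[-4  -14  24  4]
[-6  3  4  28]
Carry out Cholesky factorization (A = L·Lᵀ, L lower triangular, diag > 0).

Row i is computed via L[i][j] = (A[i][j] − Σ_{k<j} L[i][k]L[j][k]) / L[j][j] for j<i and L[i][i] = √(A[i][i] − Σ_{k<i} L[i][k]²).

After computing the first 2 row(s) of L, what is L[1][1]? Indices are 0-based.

L[1][1] = 4

Step 1: L[0][0] = √(4) = 2.
  L[1][0] = (6) / L[0][0] = 3.
Step 2: L[1][1] = √(16) = 4.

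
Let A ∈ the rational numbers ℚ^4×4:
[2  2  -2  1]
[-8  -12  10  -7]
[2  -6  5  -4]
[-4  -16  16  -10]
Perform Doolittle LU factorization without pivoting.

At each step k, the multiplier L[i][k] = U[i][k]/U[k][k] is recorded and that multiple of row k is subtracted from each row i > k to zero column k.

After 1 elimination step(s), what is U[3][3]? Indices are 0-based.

U[3][3] = -8

Step 1: pivot at (0,0) is 2.
  row1 ← row1 − (-4)·row0  ⇒  L[1][0]=-4, U row1=(0, -4, 2, -3)
  row2 ← row2 − (1)·row0  ⇒  L[2][0]=1, U row2=(0, -8, 7, -5)
  row3 ← row3 − (-2)·row0  ⇒  L[3][0]=-2, U row3=(0, -12, 12, -8)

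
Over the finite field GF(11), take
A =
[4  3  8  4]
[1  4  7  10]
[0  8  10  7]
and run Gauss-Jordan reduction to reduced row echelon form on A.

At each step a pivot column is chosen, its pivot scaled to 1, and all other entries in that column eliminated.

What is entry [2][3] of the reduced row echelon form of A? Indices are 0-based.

M[2][3] = 4

[1] R0 /= 4  ⇒  (1, 9, 2, 1)
     R1 -= 1·R0  ⇒  (0, 6, 5, 9)
[2] R1 /= 6  ⇒  (0, 1, 10, 7)
     R0 -= 9·R1  ⇒  (1, 0, 0, 4)
     R2 -= 8·R1  ⇒  (0, 0, 7, 6)
[3] R2 /= 7  ⇒  (0, 0, 1, 4)
     R1 -= 10·R2  ⇒  (0, 1, 0, 0)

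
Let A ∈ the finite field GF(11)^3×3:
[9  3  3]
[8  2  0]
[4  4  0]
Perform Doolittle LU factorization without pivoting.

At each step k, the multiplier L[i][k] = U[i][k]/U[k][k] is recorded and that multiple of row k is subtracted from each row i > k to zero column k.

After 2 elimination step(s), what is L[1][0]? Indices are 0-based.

L[1][0] = 7

Step 1: pivot at (0,0) is 9.
  row1 ← row1 − (7)·row0  ⇒  L[1][0]=7, U row1=(0, 3, 1)
  row2 ← row2 − (9)·row0  ⇒  L[2][0]=9, U row2=(0, 10, 6)
Step 2: pivot at (1,1) is 3.
  row2 ← row2 − (7)·row1  ⇒  L[2][1]=7, U row2=(0, 0, 10)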